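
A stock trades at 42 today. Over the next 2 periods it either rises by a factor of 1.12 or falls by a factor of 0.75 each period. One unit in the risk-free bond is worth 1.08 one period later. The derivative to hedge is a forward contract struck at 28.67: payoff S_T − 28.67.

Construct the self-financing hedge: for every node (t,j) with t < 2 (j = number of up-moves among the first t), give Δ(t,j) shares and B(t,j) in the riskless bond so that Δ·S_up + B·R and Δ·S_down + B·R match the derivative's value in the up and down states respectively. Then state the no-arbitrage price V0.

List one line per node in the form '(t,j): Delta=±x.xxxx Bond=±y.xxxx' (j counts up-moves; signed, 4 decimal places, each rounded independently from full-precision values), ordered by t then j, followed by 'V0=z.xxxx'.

Risk-neutral probability p* = (R−d)/(u−d) = (1.08−0.75)/(1.12−0.75) = 0.8919.
Payoff layer (t=2): V(2,0)=-5.0450, V(2,1)=6.6100, V(2,2)=24.0148
Node (1,0) S=31.5000: V=(p*·6.6100+(1−p*)·-5.0450)/1.08=4.9537; Δ=(6.6100−-5.0450)/(35.2800−23.6250)=1.0000; B=V−Δ·S=-26.5463
Node (1,1) S=47.0400: V=(p*·24.0148+(1−p*)·6.6100)/1.08=20.4937; Δ=(24.0148−6.6100)/(52.6848−35.2800)=1.0000; B=V−Δ·S=-26.5463
Node (0,0) S=42.0000: V=(p*·20.4937+(1−p*)·4.9537)/1.08=17.4201; Δ=(20.4937−4.9537)/(47.0400−31.5000)=1.0000; B=V−Δ·S=-24.5799
The time-0 hedge costs 17.4201, which is the no-arbitrage price.

(0,0): Delta=1.0000 Bond=-24.5799
(1,0): Delta=1.0000 Bond=-26.5463
(1,1): Delta=1.0000 Bond=-26.5463
V0=17.4201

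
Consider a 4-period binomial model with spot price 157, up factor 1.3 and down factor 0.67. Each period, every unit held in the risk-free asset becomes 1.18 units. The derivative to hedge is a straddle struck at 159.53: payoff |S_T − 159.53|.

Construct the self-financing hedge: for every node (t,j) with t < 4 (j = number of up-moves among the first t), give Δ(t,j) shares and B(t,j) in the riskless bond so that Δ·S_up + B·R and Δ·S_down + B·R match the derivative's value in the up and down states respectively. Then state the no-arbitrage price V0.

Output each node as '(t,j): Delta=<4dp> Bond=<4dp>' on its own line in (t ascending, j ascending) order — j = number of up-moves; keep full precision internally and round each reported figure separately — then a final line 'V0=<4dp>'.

(0,0): Delta=0.7486 Bond=-34.4238
(1,0): Delta=0.0166 Bond=36.3761
(1,1): Delta=0.8373 Bond=-58.7368
(2,0): Delta=-1.0000 Bond=114.5720
(2,1): Delta=0.1399 Bond=26.0654
(2,2): Delta=0.9219 Bond=-91.7506
(3,0): Delta=-1.0000 Bond=135.1949
(3,1): Delta=-1.0000 Bond=135.1949
(3,2): Delta=0.2781 Bond=6.1835
(3,3): Delta=1.0000 Bond=-135.1949
V0=83.1042

Risk-neutral probability p* = (R−d)/(u−d) = (1.18−0.67)/(1.3−0.67) = 0.8095.
At expiry t=4: V(4,0)=127.8927, V(4,1)=98.1443, V(4,2)=40.4234, V(4,3)=71.5724, V(4,4)=288.8777
(3,0): S=47.2198. Δ = (V_up−V_dn)/(S_up−S_dn) = (98.1443−127.8927)/(61.3857−31.6373) = -1.0000. V = [p*·98.1443 + (1−p*)·127.8927]/1.18 = 87.9751. B = V − Δ·S = 135.1949.
(3,1): S=91.6205. Δ = (V_up−V_dn)/(S_up−S_dn) = (40.4234−98.1443)/(119.1066−61.3857) = -1.0000. V = [p*·40.4234 + (1−p*)·98.1443]/1.18 = 43.5744. B = V − Δ·S = 135.1949.
(3,2): S=177.7711. Δ = (V_up−V_dn)/(S_up−S_dn) = (71.5724−40.4234)/(231.1024−119.1066) = 0.2781. V = [p*·71.5724 + (1−p*)·40.4234]/1.18 = 55.6265. B = V − Δ·S = 6.1835.
(3,3): S=344.9290. Δ = (V_up−V_dn)/(S_up−S_dn) = (288.8777−71.5724)/(448.4077−231.1024) = 1.0000. V = [p*·288.8777 + (1−p*)·71.5724]/1.18 = 209.7341. B = V − Δ·S = -135.1949.
(2,0): S=70.4773. Δ = (V_up−V_dn)/(S_up−S_dn) = (43.5744−87.9751)/(91.6205−47.2198) = -1.0000. V = [p*·43.5744 + (1−p*)·87.9751]/1.18 = 44.0947. B = V − Δ·S = 114.5720.
(2,1): S=136.7470. Δ = (V_up−V_dn)/(S_up−S_dn) = (55.6265−43.5744)/(177.7711−91.6205) = 0.1399. V = [p*·55.6265 + (1−p*)·43.5744]/1.18 = 45.1957. B = V − Δ·S = 26.0654.
(2,2): S=265.3300. Δ = (V_up−V_dn)/(S_up−S_dn) = (209.7341−55.6265)/(344.9290−177.7711) = 0.9219. V = [p*·209.7341 + (1−p*)·55.6265]/1.18 = 152.8646. B = V − Δ·S = -91.7506.
(1,0): S=105.1900. Δ = (V_up−V_dn)/(S_up−S_dn) = (45.1957−44.0947)/(136.7470−70.4773) = 0.0166. V = [p*·45.1957 + (1−p*)·44.0947]/1.18 = 38.1237. B = V − Δ·S = 36.3761.
(1,1): S=204.1000. Δ = (V_up−V_dn)/(S_up−S_dn) = (152.8646−45.1957)/(265.3300−136.7470) = 0.8373. V = [p*·152.8646 + (1−p*)·45.1957]/1.18 = 112.1663. B = V − Δ·S = -58.7368.
(0,0): S=157.0000. Δ = (V_up−V_dn)/(S_up−S_dn) = (112.1663−38.1237)/(204.1000−105.1900) = 0.7486. V = [p*·112.1663 + (1−p*)·38.1237]/1.18 = 83.1042. B = V − Δ·S = -34.4238.
Check: Δ(0,0)·S0 + B(0,0) = 83.1042 = V0.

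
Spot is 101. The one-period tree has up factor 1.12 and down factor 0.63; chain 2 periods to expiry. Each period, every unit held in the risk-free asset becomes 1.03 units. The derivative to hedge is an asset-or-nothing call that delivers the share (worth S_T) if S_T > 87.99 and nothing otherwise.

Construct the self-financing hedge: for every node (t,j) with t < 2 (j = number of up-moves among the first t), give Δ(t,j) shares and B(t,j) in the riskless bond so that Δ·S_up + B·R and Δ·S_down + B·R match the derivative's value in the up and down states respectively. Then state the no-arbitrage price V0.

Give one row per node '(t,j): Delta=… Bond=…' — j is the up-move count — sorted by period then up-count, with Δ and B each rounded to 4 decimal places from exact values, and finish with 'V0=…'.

(0,0): Delta=2.0289 Bond=-125.3405
(1,0): Delta=0.0000 Bond=0.0000
(1,1): Delta=2.2857 Bond=-158.1483
V0=79.5813

Under the risk-neutral measure, an up-move has probability p* = (R−d)/(u−d) = 0.8163 and values discount at R = 1.03.
Payoff layer (t=2): V(2,0)=0.0000, V(2,1)=0.0000, V(2,2)=126.6944
Node (1,0) S=63.6300: V=(p*·0.0000+(1−p*)·0.0000)/1.03=0.0000; Δ=(0.0000−0.0000)/(71.2656−40.0869)=0.0000; B=V−Δ·S=0.0000
Node (1,1) S=113.1200: V=(p*·126.6944+(1−p*)·0.0000)/1.03=100.4117; Δ=(126.6944−0.0000)/(126.6944−71.2656)=2.2857; B=V−Δ·S=-158.1483
Node (0,0) S=101.0000: V=(p*·100.4117+(1−p*)·0.0000)/1.03=79.5813; Δ=(100.4117−0.0000)/(113.1200−63.6300)=2.0289; B=V−Δ·S=-125.3405
Self-financing check: at every node Δ·S+B equals the discounted successor values.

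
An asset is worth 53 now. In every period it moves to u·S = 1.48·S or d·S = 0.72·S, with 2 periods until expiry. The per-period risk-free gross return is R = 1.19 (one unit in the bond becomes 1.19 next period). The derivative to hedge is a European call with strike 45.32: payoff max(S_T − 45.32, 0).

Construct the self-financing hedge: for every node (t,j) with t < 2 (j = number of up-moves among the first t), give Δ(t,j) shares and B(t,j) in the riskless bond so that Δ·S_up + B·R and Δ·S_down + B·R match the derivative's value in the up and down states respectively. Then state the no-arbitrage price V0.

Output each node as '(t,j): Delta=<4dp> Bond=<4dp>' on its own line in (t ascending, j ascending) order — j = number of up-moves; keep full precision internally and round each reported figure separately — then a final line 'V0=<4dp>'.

No-arbitrage ⇒ martingale measure with p* = (R−d)/(u−d) = 0.6184.
At expiry t=2: V(2,0)=0.0000, V(2,1)=11.1568, V(2,2)=70.7712
  t=1,j=0: stock 38.1600 → up 56.4768 (V=11.1568), down 27.4752 (V=0.0000). Price 5.7980; hedge Δ=0.3847, bond B=-8.8820.
  t=1,j=1: stock 78.4400 → up 116.0912 (V=70.7712), down 56.4768 (V=11.1568). Price 40.3560; hedge Δ=1.0000, bond B=-38.0840.
  t=0,j=0: stock 53.0000 → up 78.4400 (V=40.3560), down 38.1600 (V=5.7980). Price 22.8314; hedge Δ=0.8579, bond B=-22.6396.
Root portfolio cost Δ·53+B reproduces V0=22.8314.

(0,0): Delta=0.8579 Bond=-22.6396
(1,0): Delta=0.3847 Bond=-8.8820
(1,1): Delta=1.0000 Bond=-38.0840
V0=22.8314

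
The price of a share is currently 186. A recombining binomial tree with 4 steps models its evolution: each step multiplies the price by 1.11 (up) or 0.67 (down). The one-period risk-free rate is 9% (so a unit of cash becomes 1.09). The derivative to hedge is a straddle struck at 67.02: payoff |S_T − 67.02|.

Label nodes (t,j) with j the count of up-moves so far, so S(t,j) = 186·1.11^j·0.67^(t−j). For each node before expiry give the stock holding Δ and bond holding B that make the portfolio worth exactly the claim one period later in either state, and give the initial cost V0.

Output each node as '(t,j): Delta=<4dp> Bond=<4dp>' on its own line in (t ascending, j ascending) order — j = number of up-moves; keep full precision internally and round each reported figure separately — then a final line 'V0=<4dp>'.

Under the risk-neutral measure, an up-move has probability p* = (R−d)/(u−d) = 0.9545 and values discount at R = 1.09.
Terminal payoffs: V(4,0)=29.5389, V(4,1)=4.9245, V(4,2)=35.8547, V(4,3)=103.4142, V(4,4)=215.3411
(3,0): S=55.9419. Δ = (V_up−V_dn)/(S_up−S_dn) = (4.9245−29.5389)/(62.0955−37.4811) = -1.0000. V = [p*·4.9245 + (1−p*)·29.5389]/1.09 = 5.5443. B = V − Δ·S = 61.4862.
(3,1): S=92.6799. Δ = (V_up−V_dn)/(S_up−S_dn) = (35.8547−4.9245)/(102.8747−62.0955) = 0.7585. V = [p*·35.8547 + (1−p*)·4.9245]/1.09 = 31.6044. B = V − Δ·S = -38.6916.
(3,2): S=153.5443. Δ = (V_up−V_dn)/(S_up−S_dn) = (103.4142−35.8547)/(170.4342−102.8747) = 1.0000. V = [p*·103.4142 + (1−p*)·35.8547]/1.09 = 92.0581. B = V − Δ·S = -61.4862.
(3,3): S=254.3794. Δ = (V_up−V_dn)/(S_up−S_dn) = (215.3411−103.4142)/(282.3611−170.4342) = 1.0000. V = [p*·215.3411 + (1−p*)·103.4142]/1.09 = 192.8931. B = V − Δ·S = -61.4862.
(2,0): S=83.4954. Δ = (V_up−V_dn)/(S_up−S_dn) = (31.6044−5.5443)/(92.6799−55.9419) = 0.7093. V = [p*·31.6044 + (1−p*)·5.5443]/1.09 = 27.9081. B = V − Δ·S = -31.3193.
(2,1): S=138.3282. Δ = (V_up−V_dn)/(S_up−S_dn) = (92.0581−31.6044)/(153.5443−92.6799) = 0.9933. V = [p*·92.0581 + (1−p*)·31.6044]/1.09 = 81.9359. B = V − Δ·S = -55.4588.
(2,2): S=229.1706. Δ = (V_up−V_dn)/(S_up−S_dn) = (192.8931−92.0581)/(254.3794−153.5443) = 1.0000. V = [p*·192.8931 + (1−p*)·92.0581]/1.09 = 172.7612. B = V − Δ·S = -56.4094.
(1,0): S=124.6200. Δ = (V_up−V_dn)/(S_up−S_dn) = (81.9359−27.9081)/(138.3282−83.4954) = 0.9853. V = [p*·81.9359 + (1−p*)·27.9081]/1.09 = 72.9175. B = V − Δ·S = -49.8730.
(1,1): S=206.4600. Δ = (V_up−V_dn)/(S_up−S_dn) = (172.7612−81.9359)/(229.1706−138.3282) = 0.9998. V = [p*·172.7612 + (1−p*)·81.9359]/1.09 = 154.7090. B = V − Δ·S = -51.7121.
(0,0): S=186.0000. Δ = (V_up−V_dn)/(S_up−S_dn) = (154.7090−72.9175)/(206.4600−124.6200) = 0.9994. V = [p*·154.7090 + (1−p*)·72.9175]/1.09 = 138.5240. B = V − Δ·S = -47.3656.
Check: Δ(0,0)·S0 + B(0,0) = 138.5240 = V0.

(0,0): Delta=0.9994 Bond=-47.3656
(1,0): Delta=0.9853 Bond=-49.8730
(1,1): Delta=0.9998 Bond=-51.7121
(2,0): Delta=0.7093 Bond=-31.3193
(2,1): Delta=0.9933 Bond=-55.4588
(2,2): Delta=1.0000 Bond=-56.4094
(3,0): Delta=-1.0000 Bond=61.4862
(3,1): Delta=0.7585 Bond=-38.6916
(3,2): Delta=1.0000 Bond=-61.4862
(3,3): Delta=1.0000 Bond=-61.4862
V0=138.5240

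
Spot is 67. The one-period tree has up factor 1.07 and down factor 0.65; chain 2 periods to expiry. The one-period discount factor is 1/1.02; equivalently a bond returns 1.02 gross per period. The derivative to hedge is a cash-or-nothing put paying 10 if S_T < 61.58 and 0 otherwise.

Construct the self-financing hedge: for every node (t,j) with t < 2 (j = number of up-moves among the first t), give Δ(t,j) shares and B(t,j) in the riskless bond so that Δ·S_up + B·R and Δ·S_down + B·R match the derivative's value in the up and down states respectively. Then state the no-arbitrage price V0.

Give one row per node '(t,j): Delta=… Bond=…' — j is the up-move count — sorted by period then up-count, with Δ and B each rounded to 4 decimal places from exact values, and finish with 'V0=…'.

No-arbitrage ⇒ martingale measure with p* = (R−d)/(u−d) = 0.8810.
Payoff layer (t=2): V(2,0)=10.0000, V(2,1)=10.0000, V(2,2)=0.0000
(1,0): S=43.5500. Δ = (V_up−V_dn)/(S_up−S_dn) = (10.0000−10.0000)/(46.5985−28.3075) = 0.0000. V = [p*·10.0000 + (1−p*)·10.0000]/1.02 = 9.8039. B = V − Δ·S = 9.8039.
(1,1): S=71.6900. Δ = (V_up−V_dn)/(S_up−S_dn) = (0.0000−10.0000)/(76.7083−46.5985) = -0.3321. V = [p*·0.0000 + (1−p*)·10.0000]/1.02 = 1.1671. B = V − Δ·S = 24.9767.
(0,0): S=67.0000. Δ = (V_up−V_dn)/(S_up−S_dn) = (1.1671−9.8039)/(71.6900−43.5500) = -0.3069. V = [p*·1.1671 + (1−p*)·9.8039]/1.02 = 2.1523. B = V − Δ·S = 22.7161.
The time-0 hedge costs 2.1523, which is the no-arbitrage price.

(0,0): Delta=-0.3069 Bond=22.7161
(1,0): Delta=0.0000 Bond=9.8039
(1,1): Delta=-0.3321 Bond=24.9767
V0=2.1523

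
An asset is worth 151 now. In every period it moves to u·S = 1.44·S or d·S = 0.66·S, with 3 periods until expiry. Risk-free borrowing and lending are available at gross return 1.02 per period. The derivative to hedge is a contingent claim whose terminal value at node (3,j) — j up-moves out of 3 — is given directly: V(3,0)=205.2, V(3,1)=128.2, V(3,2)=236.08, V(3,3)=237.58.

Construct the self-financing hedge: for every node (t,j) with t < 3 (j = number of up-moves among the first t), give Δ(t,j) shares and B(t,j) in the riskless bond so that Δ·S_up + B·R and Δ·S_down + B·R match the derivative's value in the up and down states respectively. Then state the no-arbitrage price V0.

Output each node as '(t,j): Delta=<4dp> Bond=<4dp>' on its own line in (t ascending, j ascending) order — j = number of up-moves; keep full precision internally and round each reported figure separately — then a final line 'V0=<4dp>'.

Risk-neutral probability p* = (R−d)/(u−d) = (1.02−0.66)/(1.44−0.66) = 0.4615.
Payoff layer (t=3): V(3,0)=205.2000, V(3,1)=128.2000, V(3,2)=236.0800, V(3,3)=237.5800
Node (2,0) S=65.7756: V=(p*·128.2000+(1−p*)·205.2000)/1.02=166.3348; Δ=(128.2000−205.2000)/(94.7169−43.4119)=-1.5008; B=V−Δ·S=265.0528
Node (2,1) S=143.5104: V=(p*·236.0800+(1−p*)·128.2000)/1.02=174.5008; Δ=(236.0800−128.2000)/(206.6550−94.7169)=0.9637; B=V−Δ·S=36.1931
Node (2,2) S=313.1136: V=(p*·237.5800+(1−p*)·236.0800)/1.02=232.1297; Δ=(237.5800−236.0800)/(450.8836−206.6550)=0.0061; B=V−Δ·S=230.2066
Node (1,0) S=99.6600: V=(p*·174.5008+(1−p*)·166.3348)/1.02=166.7684; Δ=(174.5008−166.3348)/(143.5104−65.7756)=0.1050; B=V−Δ·S=156.2992
Node (1,1) S=217.4400: V=(p*·232.1297+(1−p*)·174.5008)/1.02=197.1556; Δ=(232.1297−174.5008)/(313.1136−143.5104)=0.3398; B=V−Δ·S=123.2723
Node (0,0) S=151.0000: V=(p*·197.1556+(1−p*)·166.7684)/1.02=177.2483; Δ=(197.1556−166.7684)/(217.4400−99.6600)=0.2580; B=V−Δ·S=138.2903
Check: Δ(0,0)·S0 + B(0,0) = 177.2483 = V0.

(0,0): Delta=0.2580 Bond=138.2903
(1,0): Delta=0.1050 Bond=156.2992
(1,1): Delta=0.3398 Bond=123.2723
(2,0): Delta=-1.5008 Bond=265.0528
(2,1): Delta=0.9637 Bond=36.1931
(2,2): Delta=0.0061 Bond=230.2066
V0=177.2483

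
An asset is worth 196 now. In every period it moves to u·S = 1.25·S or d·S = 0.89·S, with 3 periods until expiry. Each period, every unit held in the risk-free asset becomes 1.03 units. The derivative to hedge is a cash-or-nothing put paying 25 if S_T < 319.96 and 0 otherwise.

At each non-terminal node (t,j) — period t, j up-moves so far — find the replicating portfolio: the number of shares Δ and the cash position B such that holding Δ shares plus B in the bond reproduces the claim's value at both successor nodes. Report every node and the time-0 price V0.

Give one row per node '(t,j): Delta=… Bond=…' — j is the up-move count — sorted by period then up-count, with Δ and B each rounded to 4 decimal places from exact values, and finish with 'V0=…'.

(0,0): Delta=-0.0505 Bond=31.4325
(1,0): Delta=0.0000 Bond=23.5649
(1,1): Delta=-0.1070 Bond=46.2207
(2,0): Delta=0.0000 Bond=24.2718
(2,1): Delta=0.0000 Bond=24.2718
(2,2): Delta=-0.2268 Bond=84.2772
V0=21.5330

Risk-neutral probability p* = (R−d)/(u−d) = (1.03−0.89)/(1.25−0.89) = 0.3889.
Terminal payoffs: V(3,0)=25.0000, V(3,1)=25.0000, V(3,2)=25.0000, V(3,3)=0.0000
(2,0): S=155.2516. Δ = (V_up−V_dn)/(S_up−S_dn) = (25.0000−25.0000)/(194.0645−138.1739) = 0.0000. V = [p*·25.0000 + (1−p*)·25.0000]/1.03 = 24.2718. B = V − Δ·S = 24.2718.
(2,1): S=218.0500. Δ = (V_up−V_dn)/(S_up−S_dn) = (25.0000−25.0000)/(272.5625−194.0645) = 0.0000. V = [p*·25.0000 + (1−p*)·25.0000]/1.03 = 24.2718. B = V − Δ·S = 24.2718.
(2,2): S=306.2500. Δ = (V_up−V_dn)/(S_up−S_dn) = (0.0000−25.0000)/(382.8125−272.5625) = -0.2268. V = [p*·0.0000 + (1−p*)·25.0000]/1.03 = 14.8328. B = V − Δ·S = 84.2772.
(1,0): S=174.4400. Δ = (V_up−V_dn)/(S_up−S_dn) = (24.2718−24.2718)/(218.0500−155.2516) = 0.0000. V = [p*·24.2718 + (1−p*)·24.2718]/1.03 = 23.5649. B = V − Δ·S = 23.5649.
(1,1): S=245.0000. Δ = (V_up−V_dn)/(S_up−S_dn) = (14.8328−24.2718)/(306.2500−218.0500) = -0.1070. V = [p*·14.8328 + (1−p*)·24.2718]/1.03 = 20.0011. B = V − Δ·S = 46.2207.
(0,0): S=196.0000. Δ = (V_up−V_dn)/(S_up−S_dn) = (20.0011−23.5649)/(245.0000−174.4400) = -0.0505. V = [p*·20.0011 + (1−p*)·23.5649]/1.03 = 21.5330. B = V − Δ·S = 31.4325.
Each (Δ,B) replicates both successor values, so the strategy is self-financing and V0 is arbitrage-free.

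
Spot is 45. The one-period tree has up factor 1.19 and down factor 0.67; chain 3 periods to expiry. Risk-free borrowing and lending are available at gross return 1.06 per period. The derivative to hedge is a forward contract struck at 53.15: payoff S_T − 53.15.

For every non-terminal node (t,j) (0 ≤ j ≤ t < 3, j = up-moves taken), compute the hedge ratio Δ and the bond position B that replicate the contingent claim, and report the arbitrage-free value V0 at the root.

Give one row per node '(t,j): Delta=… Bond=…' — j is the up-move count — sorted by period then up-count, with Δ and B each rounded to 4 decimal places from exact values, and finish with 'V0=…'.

No-arbitrage ⇒ martingale measure with p* = (R−d)/(u−d) = 0.7500.
Terminal values V(3,·): V(3,0)=-39.6157, V(3,1)=-29.1114, V(3,2)=-10.4546, V(3,3)=22.6822
Node (2,0) S=20.2005: V=(p*·-29.1114+(1−p*)·-39.6157)/1.06=-29.9410; Δ=(-29.1114−-39.6157)/(24.0386−13.5343)=1.0000; B=V−Δ·S=-50.1415
Node (2,1) S=35.8785: V=(p*·-10.4546+(1−p*)·-29.1114)/1.06=-14.2630; Δ=(-10.4546−-29.1114)/(42.6954−24.0386)=1.0000; B=V−Δ·S=-50.1415
Node (2,2) S=63.7245: V=(p*·22.6822+(1−p*)·-10.4546)/1.06=13.5830; Δ=(22.6822−-10.4546)/(75.8322−42.6954)=1.0000; B=V−Δ·S=-50.1415
Node (1,0) S=30.1500: V=(p*·-14.2630+(1−p*)·-29.9410)/1.06=-17.1533; Δ=(-14.2630−-29.9410)/(35.8785−20.2005)=1.0000; B=V−Δ·S=-47.3033
Node (1,1) S=53.5500: V=(p*·13.5830+(1−p*)·-14.2630)/1.06=6.2467; Δ=(13.5830−-14.2630)/(63.7245−35.8785)=1.0000; B=V−Δ·S=-47.3033
Node (0,0) S=45.0000: V=(p*·6.2467+(1−p*)·-17.1533)/1.06=0.3742; Δ=(6.2467−-17.1533)/(53.5500−30.1500)=1.0000; B=V−Δ·S=-44.6258
Check: Δ(0,0)·S0 + B(0,0) = 0.3742 = V0.

(0,0): Delta=1.0000 Bond=-44.6258
(1,0): Delta=1.0000 Bond=-47.3033
(1,1): Delta=1.0000 Bond=-47.3033
(2,0): Delta=1.0000 Bond=-50.1415
(2,1): Delta=1.0000 Bond=-50.1415
(2,2): Delta=1.0000 Bond=-50.1415
V0=0.3742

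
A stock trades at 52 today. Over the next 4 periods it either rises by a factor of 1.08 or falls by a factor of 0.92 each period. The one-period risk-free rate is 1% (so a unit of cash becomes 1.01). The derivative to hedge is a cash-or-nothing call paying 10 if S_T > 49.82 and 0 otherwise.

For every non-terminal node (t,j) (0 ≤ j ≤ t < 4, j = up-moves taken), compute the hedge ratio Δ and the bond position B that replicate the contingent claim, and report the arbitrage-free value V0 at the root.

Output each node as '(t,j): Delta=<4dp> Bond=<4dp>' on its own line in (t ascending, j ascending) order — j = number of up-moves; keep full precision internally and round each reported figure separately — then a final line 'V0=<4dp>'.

(0,0): Delta=0.3768 Bond=-12.1466
(1,0): Delta=0.6303 Bond=-24.3975
(1,1): Delta=0.2088 Bond=-2.8340
(2,0): Delta=0.7909 Bond=-31.7065
(2,1): Delta=0.5240 Bond=-19.1464
(2,2): Delta=0.0000 Bond=9.8030
(3,0): Delta=0.0000 Bond=0.0000
(3,1): Delta=1.3149 Bond=-56.9307
(3,2): Delta=0.0000 Bond=9.9010
(3,3): Delta=0.0000 Bond=9.9010
V0=7.4471

Since d<R<u, set p* = (R−d)/(u−d) = 0.5625; price each node as the discounted p*-expectation of its children.
Terminal payoffs: V(4,0)=0.0000, V(4,1)=0.0000, V(4,2)=10.0000, V(4,3)=10.0000, V(4,4)=10.0000
  t=3,j=0: stock 40.4918 → up 43.7311 (V=0.0000), down 37.2524 (V=0.0000). Price 0.0000; hedge Δ=0.0000, bond B=0.0000.
  t=3,j=1: stock 47.5338 → up 51.3365 (V=10.0000), down 43.7311 (V=0.0000). Price 5.5693; hedge Δ=1.3149, bond B=-56.9307.
  t=3,j=2: stock 55.8006 → up 60.2646 (V=10.0000), down 51.3365 (V=10.0000). Price 9.9010; hedge Δ=0.0000, bond B=9.9010.
  t=3,j=3: stock 65.5050 → up 70.7454 (V=10.0000), down 60.2646 (V=10.0000). Price 9.9010; hedge Δ=0.0000, bond B=9.9010.
  t=2,j=0: stock 44.0128 → up 47.5338 (V=5.5693), down 40.4918 (V=0.0000). Price 3.1017; hedge Δ=0.7909, bond B=-31.7065.
  t=2,j=1: stock 51.6672 → up 55.8006 (V=9.9010), down 47.5338 (V=5.5693). Price 7.9266; hedge Δ=0.5240, bond B=-19.1464.
  t=2,j=2: stock 60.6528 → up 65.5050 (V=9.9010), down 55.8006 (V=9.9010). Price 9.8030; hedge Δ=0.0000, bond B=9.8030.
  t=1,j=0: stock 47.8400 → up 51.6672 (V=7.9266), down 44.0128 (V=3.1017). Price 5.7581; hedge Δ=0.6303, bond B=-24.3975.
  t=1,j=1: stock 56.1600 → up 60.6528 (V=9.8030), down 51.6672 (V=7.9266). Price 8.8931; hedge Δ=0.2088, bond B=-2.8340.
  t=0,j=0: stock 52.0000 → up 56.1600 (V=8.8931), down 47.8400 (V=5.7581). Price 7.4471; hedge Δ=0.3768, bond B=-12.1466.
Self-financing check: at every node Δ·S+B equals the discounted successor values.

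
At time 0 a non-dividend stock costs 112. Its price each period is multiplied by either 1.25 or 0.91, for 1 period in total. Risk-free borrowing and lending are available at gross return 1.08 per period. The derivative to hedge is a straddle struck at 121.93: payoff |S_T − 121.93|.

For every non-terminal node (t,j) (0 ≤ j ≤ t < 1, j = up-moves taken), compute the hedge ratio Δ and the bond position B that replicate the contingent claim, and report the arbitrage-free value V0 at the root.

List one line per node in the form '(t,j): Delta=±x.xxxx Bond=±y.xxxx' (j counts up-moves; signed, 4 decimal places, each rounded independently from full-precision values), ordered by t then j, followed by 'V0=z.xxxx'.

The replicating-portfolio and risk-neutral prices coincide; use p* = (1.08−0.91)/(1.25−0.91) = 0.5000 for the latter.
Payoff layer (t=1): V(1,0)=20.0100, V(1,1)=18.0700
Node (0,0) S=112.0000: V=(p*·18.0700+(1−p*)·20.0100)/1.08=17.6296; Δ=(18.0700−20.0100)/(140.0000−101.9200)=-0.0509; B=V−Δ·S=23.3355
Self-financing check: at every node Δ·S+B equals the discounted successor values.

(0,0): Delta=-0.0509 Bond=23.3355
V0=17.6296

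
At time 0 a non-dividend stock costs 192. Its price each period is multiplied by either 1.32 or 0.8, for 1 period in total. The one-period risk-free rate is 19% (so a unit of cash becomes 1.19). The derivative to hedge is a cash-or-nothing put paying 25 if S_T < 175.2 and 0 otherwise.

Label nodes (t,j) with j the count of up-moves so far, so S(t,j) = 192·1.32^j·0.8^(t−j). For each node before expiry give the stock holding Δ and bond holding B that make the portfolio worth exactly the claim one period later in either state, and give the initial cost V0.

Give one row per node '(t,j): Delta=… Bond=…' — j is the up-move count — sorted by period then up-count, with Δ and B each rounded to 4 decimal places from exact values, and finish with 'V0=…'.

(0,0): Delta=-0.2504 Bond=53.3290
V0=5.2521

Since d<R<u, set p* = (R−d)/(u−d) = 0.7500; price each node as the discounted p*-expectation of its children.
Terminal payoffs: V(1,0)=25.0000, V(1,1)=0.0000
Node (0,0) S=192.0000: V=(p*·0.0000+(1−p*)·25.0000)/1.19=5.2521; Δ=(0.0000−25.0000)/(253.4400−153.6000)=-0.2504; B=V−Δ·S=53.3290
Root portfolio cost Δ·192+B reproduces V0=5.2521.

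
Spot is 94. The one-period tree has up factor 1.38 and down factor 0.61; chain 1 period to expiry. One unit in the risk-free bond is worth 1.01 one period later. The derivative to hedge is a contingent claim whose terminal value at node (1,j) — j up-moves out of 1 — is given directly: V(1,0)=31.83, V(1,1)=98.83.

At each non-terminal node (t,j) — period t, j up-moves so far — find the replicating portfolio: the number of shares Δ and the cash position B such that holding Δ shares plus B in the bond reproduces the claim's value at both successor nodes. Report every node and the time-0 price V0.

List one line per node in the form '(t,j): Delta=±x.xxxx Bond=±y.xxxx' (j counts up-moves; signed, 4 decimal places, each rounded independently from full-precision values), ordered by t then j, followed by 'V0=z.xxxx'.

No-arbitrage ⇒ martingale measure with p* = (R−d)/(u−d) = 0.5195.
Payoff layer (t=1): V(1,0)=31.8300, V(1,1)=98.8300
(0,0): S=94.0000. Δ = (V_up−V_dn)/(S_up−S_dn) = (98.8300−31.8300)/(129.7200−57.3400) = 0.9257. V = [p*·98.8300 + (1−p*)·31.8300]/1.01 = 65.9754. B = V − Δ·S = -21.0375.
Check: Δ(0,0)·S0 + B(0,0) = 65.9754 = V0.

(0,0): Delta=0.9257 Bond=-21.0375
V0=65.9754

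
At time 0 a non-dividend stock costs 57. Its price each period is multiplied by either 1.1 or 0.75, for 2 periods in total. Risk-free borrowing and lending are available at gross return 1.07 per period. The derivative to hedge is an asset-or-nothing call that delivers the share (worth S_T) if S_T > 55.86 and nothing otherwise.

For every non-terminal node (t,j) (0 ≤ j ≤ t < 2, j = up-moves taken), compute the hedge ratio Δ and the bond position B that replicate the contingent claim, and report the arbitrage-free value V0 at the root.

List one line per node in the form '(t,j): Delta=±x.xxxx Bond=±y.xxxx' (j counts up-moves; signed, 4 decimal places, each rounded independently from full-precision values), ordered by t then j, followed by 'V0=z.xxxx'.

(0,0): Delta=2.9540 Bond=-118.0233
(1,0): Delta=0.0000 Bond=0.0000
(1,1): Delta=3.1429 Bond=-138.1242
V0=50.3566

Risk-neutral probability p* = (R−d)/(u−d) = (1.07−0.75)/(1.1−0.75) = 0.9143.
At expiry t=2: V(2,0)=0.0000, V(2,1)=0.0000, V(2,2)=68.9700
Node (1,0) S=42.7500: V=(p*·0.0000+(1−p*)·0.0000)/1.07=0.0000; Δ=(0.0000−0.0000)/(47.0250−32.0625)=0.0000; B=V−Δ·S=0.0000
Node (1,1) S=62.7000: V=(p*·68.9700+(1−p*)·0.0000)/1.07=58.9330; Δ=(68.9700−0.0000)/(68.9700−47.0250)=3.1429; B=V−Δ·S=-138.1242
Node (0,0) S=57.0000: V=(p*·58.9330+(1−p*)·0.0000)/1.07=50.3566; Δ=(58.9330−0.0000)/(62.7000−42.7500)=2.9540; B=V−Δ·S=-118.0233
Self-financing check: at every node Δ·S+B equals the discounted successor values.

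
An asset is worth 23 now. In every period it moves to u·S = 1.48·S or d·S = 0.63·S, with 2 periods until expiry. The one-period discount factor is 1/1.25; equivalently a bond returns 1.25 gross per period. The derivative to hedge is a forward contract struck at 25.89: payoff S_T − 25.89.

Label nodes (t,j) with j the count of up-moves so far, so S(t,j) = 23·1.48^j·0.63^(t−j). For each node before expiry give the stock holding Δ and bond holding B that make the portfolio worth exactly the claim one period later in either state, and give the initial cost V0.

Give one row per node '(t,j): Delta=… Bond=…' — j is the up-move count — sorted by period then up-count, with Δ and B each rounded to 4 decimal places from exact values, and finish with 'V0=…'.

Risk-neutral probability p* = (R−d)/(u−d) = (1.25−0.63)/(1.48−0.63) = 0.7294.
Payoff layer (t=2): V(2,0)=-16.7613, V(2,1)=-4.4448, V(2,2)=24.4892
  t=1,j=0: stock 14.4900 → up 21.4452 (V=-4.4448), down 9.1287 (V=-16.7613). Price -6.2220; hedge Δ=1.0000, bond B=-20.7120.
  t=1,j=1: stock 34.0400 → up 50.3792 (V=24.4892), down 21.4452 (V=-4.4448). Price 13.3280; hedge Δ=1.0000, bond B=-20.7120.
  t=0,j=0: stock 23.0000 → up 34.0400 (V=13.3280), down 14.4900 (V=-6.2220). Price 6.4304; hedge Δ=1.0000, bond B=-16.5696.
Check: Δ(0,0)·S0 + B(0,0) = 6.4304 = V0.

(0,0): Delta=1.0000 Bond=-16.5696
(1,0): Delta=1.0000 Bond=-20.7120
(1,1): Delta=1.0000 Bond=-20.7120
V0=6.4304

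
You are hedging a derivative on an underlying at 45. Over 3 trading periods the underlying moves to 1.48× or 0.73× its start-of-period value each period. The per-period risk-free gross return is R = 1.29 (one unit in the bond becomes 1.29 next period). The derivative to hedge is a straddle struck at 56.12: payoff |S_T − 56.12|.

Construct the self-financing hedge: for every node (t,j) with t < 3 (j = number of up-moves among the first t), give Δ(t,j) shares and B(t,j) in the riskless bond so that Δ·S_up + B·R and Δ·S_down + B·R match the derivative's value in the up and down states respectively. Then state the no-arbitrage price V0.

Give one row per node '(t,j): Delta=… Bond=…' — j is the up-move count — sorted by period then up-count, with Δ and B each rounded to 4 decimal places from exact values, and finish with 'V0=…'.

(0,0): Delta=0.6810 Bond=-8.4392
(1,0): Delta=-0.2560 Bond=19.8931
(1,1): Delta=0.8378 Bond=-21.3297
(2,0): Delta=-1.0000 Bond=43.5039
(2,1): Delta=-0.1315 Bond=19.6087
(2,2): Delta=1.0000 Bond=-43.5039
V0=22.2052

Risk-neutral probability p* = (R−d)/(u−d) = (1.29−0.73)/(1.48−0.73) = 0.7467.
At expiry t=3: V(3,0)=38.6142, V(3,1)=20.6289, V(3,2)=15.8346, V(3,3)=89.7606
(2,0): S=23.9805. Δ = (V_up−V_dn)/(S_up−S_dn) = (20.6289−38.6142)/(35.4911−17.5058) = -1.0000. V = [p*·20.6289 + (1−p*)·38.6142]/1.29 = 19.5234. B = V − Δ·S = 43.5039.
(2,1): S=48.6180. Δ = (V_up−V_dn)/(S_up−S_dn) = (15.8346−20.6289)/(71.9546−35.4911) = -0.1315. V = [p*·15.8346 + (1−p*)·20.6289]/1.29 = 13.2164. B = V − Δ·S = 19.6087.
(2,2): S=98.5680. Δ = (V_up−V_dn)/(S_up−S_dn) = (89.7606−15.8346)/(145.8806−71.9546) = 1.0000. V = [p*·89.7606 + (1−p*)·15.8346]/1.29 = 55.0641. B = V − Δ·S = -43.5039.
(1,0): S=32.8500. Δ = (V_up−V_dn)/(S_up−S_dn) = (13.2164−19.5234)/(48.6180−23.9805) = -0.2560. V = [p*·13.2164 + (1−p*)·19.5234]/1.29 = 11.4839. B = V − Δ·S = 19.8931.
(1,1): S=66.6000. Δ = (V_up−V_dn)/(S_up−S_dn) = (55.0641−13.2164)/(98.5680−48.6180) = 0.8378. V = [p*·55.0641 + (1−p*)·13.2164]/1.29 = 34.4672. B = V − Δ·S = -21.3297.
(0,0): S=45.0000. Δ = (V_up−V_dn)/(S_up−S_dn) = (34.4672−11.4839)/(66.6000−32.8500) = 0.6810. V = [p*·34.4672 + (1−p*)·11.4839]/1.29 = 22.2052. B = V − Δ·S = -8.4392.
Each (Δ,B) replicates both successor values, so the strategy is self-financing and V0 is arbitrage-free.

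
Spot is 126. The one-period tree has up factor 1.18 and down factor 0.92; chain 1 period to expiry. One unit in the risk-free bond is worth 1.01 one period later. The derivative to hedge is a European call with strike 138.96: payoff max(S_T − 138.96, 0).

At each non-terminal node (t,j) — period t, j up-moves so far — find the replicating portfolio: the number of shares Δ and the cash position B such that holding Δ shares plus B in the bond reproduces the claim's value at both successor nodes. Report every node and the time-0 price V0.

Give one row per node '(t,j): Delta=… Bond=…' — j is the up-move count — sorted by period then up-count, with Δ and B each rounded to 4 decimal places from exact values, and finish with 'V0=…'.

(0,0): Delta=0.2967 Bond=-34.0533
V0=3.3313

The replicating-portfolio and risk-neutral prices coincide; use p* = (1.01−0.92)/(1.18−0.92) = 0.3462 for the latter.
Terminal payoffs: V(1,0)=0.0000, V(1,1)=9.7200
  t=0,j=0: stock 126.0000 → up 148.6800 (V=9.7200), down 115.9200 (V=0.0000). Price 3.3313; hedge Δ=0.2967, bond B=-34.0533.
Self-financing check: at every node Δ·S+B equals the discounted successor values.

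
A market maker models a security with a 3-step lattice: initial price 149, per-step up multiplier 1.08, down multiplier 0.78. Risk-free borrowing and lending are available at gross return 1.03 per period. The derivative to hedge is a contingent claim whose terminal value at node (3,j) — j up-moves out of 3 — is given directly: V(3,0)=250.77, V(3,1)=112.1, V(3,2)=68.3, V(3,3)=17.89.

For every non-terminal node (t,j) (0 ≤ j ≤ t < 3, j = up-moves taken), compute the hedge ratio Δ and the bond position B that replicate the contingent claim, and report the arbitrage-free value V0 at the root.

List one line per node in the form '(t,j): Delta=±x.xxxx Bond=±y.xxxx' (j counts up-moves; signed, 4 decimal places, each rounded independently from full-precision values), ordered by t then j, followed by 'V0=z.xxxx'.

Under the risk-neutral measure, an up-move has probability p* = (R−d)/(u−d) = 0.8333 and values discount at R = 1.03.
At expiry t=3: V(3,0)=250.7700, V(3,1)=112.1000, V(3,2)=68.3000, V(3,3)=17.8900
Node (2,0) S=90.6516: V=(p*·112.1000+(1−p*)·250.7700)/1.03=131.2735; Δ=(112.1000−250.7700)/(97.9037−70.7082)=-5.0990; B=V−Δ·S=593.5068
Node (2,1) S=125.5176: V=(p*·68.3000+(1−p*)·112.1000)/1.03=73.3981; Δ=(68.3000−112.1000)/(135.5590−97.9037)=-1.1632; B=V−Δ·S=219.3981
Node (2,2) S=173.7936: V=(p*·17.8900+(1−p*)·68.3000)/1.03=25.5259; Δ=(17.8900−68.3000)/(187.6971−135.5590)=-0.9669; B=V−Δ·S=193.5592
Node (1,0) S=116.2200: V=(p*·73.3981+(1−p*)·131.2735)/1.03=80.6252; Δ=(73.3981−131.2735)/(125.5176−90.6516)=-1.6599; B=V−Δ·S=273.5432
Node (1,1) S=160.9200: V=(p*·25.5259+(1−p*)·73.3981)/1.03=32.5287; Δ=(25.5259−73.3981)/(173.7936−125.5176)=-0.9916; B=V−Δ·S=192.1026
Node (0,0) S=149.0000: V=(p*·32.5287+(1−p*)·80.6252)/1.03=39.3639; Δ=(32.5287−80.6252)/(160.9200−116.2200)=-1.0760; B=V−Δ·S=199.6855
Each (Δ,B) replicates both successor values, so the strategy is self-financing and V0 is arbitrage-free.

(0,0): Delta=-1.0760 Bond=199.6855
(1,0): Delta=-1.6599 Bond=273.5432
(1,1): Delta=-0.9916 Bond=192.1026
(2,0): Delta=-5.0990 Bond=593.5068
(2,1): Delta=-1.1632 Bond=219.3981
(2,2): Delta=-0.9669 Bond=193.5592
V0=39.3639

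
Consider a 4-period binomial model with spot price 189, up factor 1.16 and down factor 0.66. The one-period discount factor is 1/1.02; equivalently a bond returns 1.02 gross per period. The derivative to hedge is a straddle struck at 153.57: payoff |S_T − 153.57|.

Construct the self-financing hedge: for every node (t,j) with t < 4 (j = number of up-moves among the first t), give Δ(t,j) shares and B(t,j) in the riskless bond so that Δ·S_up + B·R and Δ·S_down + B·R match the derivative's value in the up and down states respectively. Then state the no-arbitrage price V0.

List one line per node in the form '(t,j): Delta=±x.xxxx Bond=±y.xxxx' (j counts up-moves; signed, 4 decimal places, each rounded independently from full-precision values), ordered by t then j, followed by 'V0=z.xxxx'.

The replicating-portfolio and risk-neutral prices coincide; use p* = (1.02−0.66)/(1.16−0.66) = 0.7200 for the latter.
Terminal values V(4,·): V(4,0)=117.7077, V(4,1)=90.5394, V(4,2)=42.7889, V(4,3)=41.1362, V(4,4)=188.6408
(3,0): S=54.3367. Δ = (V_up−V_dn)/(S_up−S_dn) = (90.5394−117.7077)/(63.0306−35.8623) = -1.0000. V = [p*·90.5394 + (1−p*)·117.7077]/1.02 = 96.2221. B = V − Δ·S = 150.5588.
(3,1): S=95.5009. Δ = (V_up−V_dn)/(S_up−S_dn) = (42.7889−90.5394)/(110.7811−63.0306) = -1.0000. V = [p*·42.7889 + (1−p*)·90.5394]/1.02 = 55.0579. B = V − Δ·S = 150.5588.
(3,2): S=167.8501. Δ = (V_up−V_dn)/(S_up−S_dn) = (41.1362−42.7889)/(194.7062−110.7811) = -0.0197. V = [p*·41.1362 + (1−p*)·42.7889]/1.02 = 40.7833. B = V − Δ·S = 44.0887.
(3,3): S=295.0093. Δ = (V_up−V_dn)/(S_up−S_dn) = (188.6408−41.1362)/(342.2108−194.7062) = 1.0000. V = [p*·188.6408 + (1−p*)·41.1362]/1.02 = 144.4505. B = V − Δ·S = -150.5588.
(2,0): S=82.3284. Δ = (V_up−V_dn)/(S_up−S_dn) = (55.0579−96.2221)/(95.5009−54.3367) = -1.0000. V = [p*·55.0579 + (1−p*)·96.2221]/1.02 = 65.2783. B = V − Δ·S = 147.6067.
(2,1): S=144.6984. Δ = (V_up−V_dn)/(S_up−S_dn) = (40.7833−55.0579)/(167.8501−95.5009) = -0.1973. V = [p*·40.7833 + (1−p*)·55.0579]/1.02 = 43.9021. B = V − Δ·S = 72.4513.
(2,2): S=254.3184. Δ = (V_up−V_dn)/(S_up−S_dn) = (144.4505−40.7833)/(295.0093−167.8501) = 0.8153. V = [p*·144.4505 + (1−p*)·40.7833]/1.02 = 113.1605. B = V − Δ·S = -94.1740.
(1,0): S=124.7400. Δ = (V_up−V_dn)/(S_up−S_dn) = (43.9021−65.2783)/(144.6984−82.3284) = -0.3427. V = [p*·43.9021 + (1−p*)·65.2783]/1.02 = 48.9093. B = V − Δ·S = 91.6616.
(1,1): S=219.2400. Δ = (V_up−V_dn)/(S_up−S_dn) = (113.1605−43.9021)/(254.3184−144.6984) = 0.6318. V = [p*·113.1605 + (1−p*)·43.9021]/1.02 = 91.9295. B = V − Δ·S = -46.5872.
(0,0): S=189.0000. Δ = (V_up−V_dn)/(S_up−S_dn) = (91.9295−48.9093)/(219.2400−124.7400) = 0.4552. V = [p*·91.9295 + (1−p*)·48.9093]/1.02 = 78.3175. B = V − Δ·S = -7.7231.
Check: Δ(0,0)·S0 + B(0,0) = 78.3175 = V0.

(0,0): Delta=0.4552 Bond=-7.7231
(1,0): Delta=-0.3427 Bond=91.6616
(1,1): Delta=0.6318 Bond=-46.5872
(2,0): Delta=-1.0000 Bond=147.6067
(2,1): Delta=-0.1973 Bond=72.4513
(2,2): Delta=0.8153 Bond=-94.1740
(3,0): Delta=-1.0000 Bond=150.5588
(3,1): Delta=-1.0000 Bond=150.5588
(3,2): Delta=-0.0197 Bond=44.0887
(3,3): Delta=1.0000 Bond=-150.5588
V0=78.3175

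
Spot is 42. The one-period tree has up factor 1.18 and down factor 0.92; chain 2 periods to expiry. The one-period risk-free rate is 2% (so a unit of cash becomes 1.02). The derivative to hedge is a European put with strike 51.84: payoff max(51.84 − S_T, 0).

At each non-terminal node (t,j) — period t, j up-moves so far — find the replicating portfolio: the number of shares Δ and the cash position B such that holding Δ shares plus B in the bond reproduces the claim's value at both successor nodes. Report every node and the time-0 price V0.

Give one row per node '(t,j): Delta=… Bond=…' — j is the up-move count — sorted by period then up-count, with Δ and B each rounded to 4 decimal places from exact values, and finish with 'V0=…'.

Under the risk-neutral measure, an up-move has probability p* = (R−d)/(u−d) = 0.3846 and values discount at R = 1.02.
Terminal values V(2,·): V(2,0)=16.2912, V(2,1)=6.2448, V(2,2)=0.0000
  t=1,j=0: stock 38.6400 → up 45.5952 (V=6.2448), down 35.5488 (V=16.2912). Price 12.1835; hedge Δ=-1.0000, bond B=50.8235.
  t=1,j=1: stock 49.5600 → up 58.4808 (V=0.0000), down 45.5952 (V=6.2448). Price 3.7676; hedge Δ=-0.4846, bond B=27.7861.
  t=0,j=0: stock 42.0000 → up 49.5600 (V=3.7676), down 38.6400 (V=12.1835). Price 8.7712; hedge Δ=-0.7707, bond B=41.1402.
Root portfolio cost Δ·42+B reproduces V0=8.7712.

(0,0): Delta=-0.7707 Bond=41.1402
(1,0): Delta=-1.0000 Bond=50.8235
(1,1): Delta=-0.4846 Bond=27.7861
V0=8.7712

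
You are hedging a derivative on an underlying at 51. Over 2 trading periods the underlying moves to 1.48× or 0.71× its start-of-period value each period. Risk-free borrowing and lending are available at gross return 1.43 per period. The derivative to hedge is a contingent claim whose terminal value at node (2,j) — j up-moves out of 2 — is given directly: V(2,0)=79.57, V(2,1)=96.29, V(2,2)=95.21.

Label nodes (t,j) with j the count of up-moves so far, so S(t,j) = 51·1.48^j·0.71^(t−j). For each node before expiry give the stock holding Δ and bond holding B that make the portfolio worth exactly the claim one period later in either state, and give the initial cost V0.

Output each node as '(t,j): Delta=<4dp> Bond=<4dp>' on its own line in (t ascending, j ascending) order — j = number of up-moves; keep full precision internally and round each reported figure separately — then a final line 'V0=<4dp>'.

Since d<R<u, set p* = (R−d)/(u−d) = 0.9351; price each node as the discounted p*-expectation of its children.
Terminal values V(2,·): V(2,0)=79.5700, V(2,1)=96.2900, V(2,2)=95.2100
Node (1,0) S=36.2100: V=(p*·96.2900+(1−p*)·79.5700)/1.43=66.5764; Δ=(96.2900−79.5700)/(53.5908−25.7091)=0.5997; B=V−Δ·S=44.8621
Node (1,1) S=75.4800: V=(p*·95.2100+(1−p*)·96.2900)/1.43=66.6295; Δ=(95.2100−96.2900)/(111.7104−53.5908)=-0.0186; B=V−Δ·S=68.0321
Node (0,0) S=51.0000: V=(p*·66.6295+(1−p*)·66.5764)/1.43=46.5916; Δ=(66.6295−66.5764)/(75.4800−36.2100)=0.0014; B=V−Δ·S=46.5227
Check: Δ(0,0)·S0 + B(0,0) = 46.5916 = V0.

(0,0): Delta=0.0014 Bond=46.5227
(1,0): Delta=0.5997 Bond=44.8621
(1,1): Delta=-0.0186 Bond=68.0321
V0=46.5916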